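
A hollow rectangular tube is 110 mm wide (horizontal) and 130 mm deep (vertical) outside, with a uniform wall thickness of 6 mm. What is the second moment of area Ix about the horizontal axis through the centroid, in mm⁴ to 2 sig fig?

Decompose the section into non-overlapping parts with the origin at the bottom-left of its bounding rectangle.
Outer rectangle: 110 × 130, A = 14 300 mm², y = 65 mm, Ī = 20 139 167 mm⁴.
Inner void (subtracted): 98 × 118, A = 11 564 mm², y = 65 mm, Ī = 13 418 095 mm⁴.
By symmetry the centroid is at mid-height, ȳ = 65 mm.
All pieces are centred on the horizontal axis through the centroid, so I = ΣĪ (holes subtracted) = 6 721 072 mm⁴.

Ix ≈ 6.7 × 10⁶ mm⁴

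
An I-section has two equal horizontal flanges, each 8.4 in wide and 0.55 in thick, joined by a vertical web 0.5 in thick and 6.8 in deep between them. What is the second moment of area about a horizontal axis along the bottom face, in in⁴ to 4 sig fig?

I_base ≈ 335.3 in⁴

Decompose the section into non-overlapping parts with the origin at the bottom-left of its bounding rectangle.
Bottom flange: 8.4 × 0.55, A = 4.62 in², y = 0.275 in, Ī = 0.116463 in⁴.
Web: 0.5 × 6.8, A = 3.4 in², y = 3.95 in, Ī = 13.1013 in⁴.
Top flange: 8.4 × 0.55, A = 4.62 in², y = 7.625 in, Ī = 0.116463 in⁴.
Transfer each piece to the bottom edge using Ī + A·d² with d = y − 0:
  bottom flange: d = 0.275 in → contributes +0.46585 in⁴
  web: d = 3.95 in → contributes +66.1498 in⁴
  top flange: d = 7.625 in → contributes +268.726 in⁴
Total I = 335.342 in⁴.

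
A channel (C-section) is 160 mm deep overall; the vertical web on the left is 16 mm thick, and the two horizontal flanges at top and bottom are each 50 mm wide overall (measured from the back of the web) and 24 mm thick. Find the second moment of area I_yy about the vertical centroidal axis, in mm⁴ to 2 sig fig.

I_yy ≈ 8.3 × 10⁵ mm⁴

Split into non-overlapping primitives; take the origin at the lower-left of the bounding box.
Web: 16 × 160, A = 2 560 mm², x = 8 mm, Ī = 54 613 mm⁴.
Top flange (beyond web): 34 × 24, A = 816 mm², x = 33 mm, Ī = 78 608 mm⁴.
Bottom flange (beyond web): 34 × 24, A = 816 mm², x = 33 mm, Ī = 78 608 mm⁴.
Centroid: x̄ = ΣA·x / ΣA = 17.73 mm.
Transfer each piece to the vertical centroidal axis using Ī + A·d² with d = x − 17.73:
  web: d = -9.733 mm → contributes +297 117 mm⁴
  top flange (beyond web): d = 15.27 mm → contributes +268 807 mm⁴
  bottom flange (beyond web): d = 15.27 mm → contributes +268 807 mm⁴
Total I = 834 730 mm⁴.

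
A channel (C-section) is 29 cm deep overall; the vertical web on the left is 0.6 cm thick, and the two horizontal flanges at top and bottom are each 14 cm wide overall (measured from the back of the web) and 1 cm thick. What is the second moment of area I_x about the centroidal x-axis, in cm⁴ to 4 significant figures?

Treat the section as a set of non-overlapping primitives; coordinates are from the bounding-box lower-left.
Web: 0.6 × 29, A = 17.4 cm², y = 14.5 cm, Ī = 1219.45 cm⁴.
Top flange (beyond web): 13.4 × 1, A = 13.4 cm², y = 28.5 cm, Ī = 1.11667 cm⁴.
Bottom flange (beyond web): 13.4 × 1, A = 13.4 cm², y = 0.5 cm, Ī = 1.11667 cm⁴.
By symmetry the centroid is at mid-height, ȳ = 14.5 cm.
Transfer each piece to the centroidal x-axis using Ī + A·d² with d = y − 14.5:
  web: d = 0 cm → contributes +1219.45 cm⁴
  top flange (beyond web): d = 14 cm → contributes +2627.52 cm⁴
  bottom flange (beyond web): d = -14 cm → contributes +2627.52 cm⁴
Total I = 6474.48 cm⁴.

I_x ≈ 6474 cm⁴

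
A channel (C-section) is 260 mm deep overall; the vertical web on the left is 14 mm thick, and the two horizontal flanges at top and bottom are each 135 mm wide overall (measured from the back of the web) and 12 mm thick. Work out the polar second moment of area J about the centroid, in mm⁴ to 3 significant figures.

J ≈ 7.62 × 10⁷ mm⁴

Treat the section as a set of non-overlapping primitives; coordinates are from the bounding-box lower-left.
Web: 14 × 260, A = 3 640 mm², y = 130 mm, Ī = 20 505 333 mm⁴.
Top flange (beyond web): 121 × 12, A = 1 452 mm², y = 254 mm, Ī = 17 424 mm⁴.
Bottom flange (beyond web): 121 × 12, A = 1 452 mm², y = 6 mm, Ī = 17 424 mm⁴.
By symmetry the centroid is at mid-height, ȳ = 130 mm.
Transfer each piece to the centroidal x-axis using Ī + A·d² with d = y − 130:
  web: d = 0 mm → contributes +20 505 333 mm⁴
  top flange (beyond web): d = 124 mm → contributes +22 343 376 mm⁴
  bottom flange (beyond web): d = -124 mm → contributes +22 343 376 mm⁴
Total I = 65 192 085 mm⁴.
For the y-axis: x̄ = 36.954 mm.
Repeating about the centroidal y-axis gives I_y = 10 962 312 mm⁴.
Polar second moment: J = I_x + I_y = 76 154 397 mm⁴.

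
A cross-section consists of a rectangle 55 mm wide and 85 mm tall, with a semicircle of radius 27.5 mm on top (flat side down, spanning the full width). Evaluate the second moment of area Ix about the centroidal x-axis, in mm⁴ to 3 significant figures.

Ix ≈ 5.66 × 10⁶ mm⁴

Break the section into simple shapes (no overlaps), measuring from the bottom-left corner of the bounding box.
Rectangular body: 55 × 85, A = 4 675 mm², y = 42.5 mm, Ī = 2 814 740 mm⁴.
Semicircular cap: semicircle r = 27.5, A = 1187.9 mm², y = 96.671 mm, Ī = 62 772 mm⁴.
Centroid: ȳ = ΣA·y / ΣA = 53.476 mm.
Transfer each piece to the centroidal x-axis using Ī + A·d² with d = y − 53.476:
  rectangular body: d = -10.976 mm → contributes +3 377 942 mm⁴
  semicircular cap: d = 43.195 mm → contributes +2 279 236 mm⁴
Total I = 5 657 178 mm⁴.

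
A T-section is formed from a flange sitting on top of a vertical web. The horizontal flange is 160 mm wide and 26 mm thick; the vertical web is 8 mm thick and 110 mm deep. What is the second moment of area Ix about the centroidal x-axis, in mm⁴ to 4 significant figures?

Treat the section as a set of non-overlapping primitives; coordinates are from the bounding-box lower-left.
Flange: 160 × 26, A = 4 160 mm², y = 123 mm, Ī = 234 347 mm⁴.
Web: 8 × 110, A = 880 mm², y = 55 mm, Ī = 887 333 mm⁴.
Centroid: ȳ = ΣA·y / ΣA = 111.127 mm.
Transfer each piece to the centroidal x-axis using Ī + A·d² with d = y − 111.127:
  flange: d = 11.873 mm → contributes +820 776 mm⁴
  web: d = -56.127 mm → contributes +3 659 543 mm⁴
Total I = 4 480 319 mm⁴.

Ix ≈ 4.480 × 10⁶ mm⁴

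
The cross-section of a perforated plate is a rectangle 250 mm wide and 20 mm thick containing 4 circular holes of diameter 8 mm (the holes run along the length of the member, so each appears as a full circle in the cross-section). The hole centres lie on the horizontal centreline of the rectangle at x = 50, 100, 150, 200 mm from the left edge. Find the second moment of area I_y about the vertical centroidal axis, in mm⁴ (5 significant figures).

I_y ≈ 2.5413 × 10⁷ mm⁴

Break the section into simple shapes (no overlaps), measuring from the bottom-left corner of the bounding box.
Plate: 250 × 20, A = 5 000 mm², x = 125 mm, Ī = 26 041 667 mm⁴.
Hole 1 (subtracted): ⌀8, A = 50.26548 mm², x = 50 mm, Ī = 201.0619 mm⁴.
Hole 2 (subtracted): ⌀8, A = 50.26548 mm², x = 100 mm, Ī = 201.0619 mm⁴.
Hole 3 (subtracted): ⌀8, A = 50.26548 mm², x = 150 mm, Ī = 201.0619 mm⁴.
Hole 4 (subtracted): ⌀8, A = 50.26548 mm², x = 200 mm, Ī = 201.0619 mm⁴.
By symmetry the centroid is at mid-width, x̄ = 125 mm.
Transfer each piece to the vertical centroidal axis using Ī + A·d² with d = x − 125:
  plate: d = 0 mm → contributes +26 041 667 mm⁴
  hole 1: d = -75 mm → contributes −282944.4 mm⁴
  hole 2: d = -25 mm → contributes −31616.99 mm⁴
  hole 3: d = 25 mm → contributes −31616.99 mm⁴
  hole 4: d = 75 mm → contributes −282944.4 mm⁴
Total I = 25 412 544 mm⁴.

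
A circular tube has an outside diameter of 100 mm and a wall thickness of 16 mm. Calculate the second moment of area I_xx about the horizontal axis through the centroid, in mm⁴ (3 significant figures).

I_xx ≈ 3.86 × 10⁶ mm⁴

Break the section into simple shapes (no overlaps), measuring from the bottom-left corner of the bounding box.
Outer circle: ⌀100, A = 7 854 mm², y = 50 mm, Ī = 4 908 739 mm⁴.
Bore (subtracted): ⌀68, A = 3631.7 mm², y = 50 mm, Ī = 1 049 556 mm⁴.
By symmetry the centroid is at mid-height, ȳ = 50 mm.
All pieces are centred on the horizontal axis through the centroid, so I = ΣĪ (holes subtracted) = 3 859 183 mm⁴.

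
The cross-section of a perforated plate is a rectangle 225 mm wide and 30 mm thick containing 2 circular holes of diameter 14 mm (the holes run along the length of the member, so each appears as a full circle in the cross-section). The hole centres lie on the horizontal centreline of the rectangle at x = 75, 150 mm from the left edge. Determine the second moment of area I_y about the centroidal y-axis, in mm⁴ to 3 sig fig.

I_y ≈ 2.80 × 10⁷ mm⁴

Decompose the section into non-overlapping parts with the origin at the bottom-left of its bounding rectangle.
Plate: 225 × 30, A = 6 750 mm², x = 112.5 mm, Ī = 28 476 563 mm⁴.
Hole 1 (subtracted): ⌀14, A = 153.94 mm², x = 75 mm, Ī = 1885.7 mm⁴.
Hole 2 (subtracted): ⌀14, A = 153.94 mm², x = 150 mm, Ī = 1885.7 mm⁴.
By symmetry the centroid is at mid-width, x̄ = 112.5 mm.
Transfer each piece to the centroidal y-axis using Ī + A·d² with d = x − 112.5:
  plate: d = 0 mm → contributes +28 476 563 mm⁴
  hole 1: d = -37.5 mm → contributes −218 361 mm⁴
  hole 2: d = 37.5 mm → contributes −218 361 mm⁴
Total I = 28 039 840 mm⁴.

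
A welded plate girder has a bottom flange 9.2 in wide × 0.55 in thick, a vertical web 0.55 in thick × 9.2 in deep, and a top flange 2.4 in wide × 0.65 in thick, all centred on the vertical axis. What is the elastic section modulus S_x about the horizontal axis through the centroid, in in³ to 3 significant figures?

S_x ≈ 25.2 in³

Split into non-overlapping primitives; take the origin at the lower-left of the bounding box.
Bottom plate: 9.2 × 0.55, A = 5.06 in², y = 0.275 in, Ī = 0.12755 in⁴.
Web plate: 0.55 × 9.2, A = 5.06 in², y = 5.15 in, Ī = 35.69 in⁴.
Top plate: 2.4 × 0.65, A = 1.56 in², y = 10.075 in, Ī = 0.054925 in⁴.
Centroid: ȳ = ΣA·y / ΣA = 3.6958 in.
Transfer each piece to the horizontal axis through the centroid using Ī + A·d² with d = y − 3.6958:
  bottom plate: d = -3.4208 in → contributes +59.341 in⁴
  web plate: d = 1.4542 in → contributes +46.39 in⁴
  top plate: d = 6.3792 in → contributes +63.537 in⁴
Total I = 169.27 in⁴.
Extreme fibre distance c = 6.7042 in; S = I/c = 25.248 in³.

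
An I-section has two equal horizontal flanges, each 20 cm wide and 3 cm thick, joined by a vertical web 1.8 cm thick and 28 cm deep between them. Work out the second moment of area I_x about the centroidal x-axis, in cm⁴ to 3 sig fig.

Split into non-overlapping primitives; take the origin at the lower-left of the bounding box.
Bottom flange: 20 × 3, A = 60 cm², y = 1.5 cm, Ī = 45 cm⁴.
Web: 1.8 × 28, A = 50.4 cm², y = 17 cm, Ī = 3292.8 cm⁴.
Top flange: 20 × 3, A = 60 cm², y = 32.5 cm, Ī = 45 cm⁴.
By symmetry the centroid is at mid-height, ȳ = 17 cm.
Transfer each piece to the centroidal x-axis using Ī + A·d² with d = y − 17:
  bottom flange: d = -15.5 cm → contributes +14 460 cm⁴
  web: d = 0 cm → contributes +3292.8 cm⁴
  top flange: d = 15.5 cm → contributes +14 460 cm⁴
Total I = 32 213 cm⁴.

I_x ≈ 3.22 × 10⁴ cm⁴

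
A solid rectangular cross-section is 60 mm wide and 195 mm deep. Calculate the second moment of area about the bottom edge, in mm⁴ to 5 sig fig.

The section: 60 × 195, A = 11 700 mm², y = 97.5 mm, Ī = 37 074 375 mm⁴.
Transfer it to a horizontal axis along the bottom face using Ī + A·d² with d = y − 0:
  the section: d = 97.5 mm → contributes +148 297 500 mm⁴
Total I = 148 297 500 mm⁴.

I_base ≈ 1.4830 × 10⁸ mm⁴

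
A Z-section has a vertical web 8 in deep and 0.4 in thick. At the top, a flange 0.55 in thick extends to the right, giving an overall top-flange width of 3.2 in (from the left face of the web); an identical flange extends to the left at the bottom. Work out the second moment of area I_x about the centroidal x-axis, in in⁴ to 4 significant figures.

Decompose the section into non-overlapping parts with the origin at the bottom-left of its bounding rectangle.
Web: 0.4 × 8, A = 3.2 in², y = 4 in, Ī = 17.0667 in⁴.
Top flange (beyond web): 2.8 × 0.55, A = 1.54 in², y = 7.725 in, Ī = 0.0388208 in⁴.
Bottom flange (beyond web): 2.8 × 0.55, A = 1.54 in², y = 0.275 in, Ī = 0.0388208 in⁴.
Centroid: ȳ = ΣA·y / ΣA = 4 in.
Transfer each piece to the centroidal x-axis using Ī + A·d² with d = y − 4:
  web: d = 0 in → contributes +17.0667 in⁴
  top flange (beyond web): d = 3.725 in → contributes +21.4073 in⁴
  bottom flange (beyond web): d = -3.725 in → contributes +21.4073 in⁴
Total I = 59.8812 in⁴.

I_x ≈ 59.88 in⁴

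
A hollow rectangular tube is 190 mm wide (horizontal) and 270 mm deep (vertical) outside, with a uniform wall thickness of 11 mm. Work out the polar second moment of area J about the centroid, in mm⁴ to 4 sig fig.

Treat the section as a set of non-overlapping primitives; coordinates are from the bounding-box lower-left.
Outer rectangle: 190 × 270, A = 51 300 mm², y = 135 mm, Ī = 311 647 500 mm⁴.
Inner void (subtracted): 168 × 248, A = 41 664 mm², y = 135 mm, Ī = 213 541 888 mm⁴.
By symmetry the centroid is at mid-height, ȳ = 135 mm.
All pieces are centred on the centroidal x-axis, so I = ΣĪ (holes subtracted) = 98 105 612 mm⁴.
Repeating about the centroidal y-axis gives I_y = 56 333 772 mm⁴.
Polar second moment: J = I_x + I_y = 154 439 384 mm⁴.

J ≈ 1.544 × 10⁸ mm⁴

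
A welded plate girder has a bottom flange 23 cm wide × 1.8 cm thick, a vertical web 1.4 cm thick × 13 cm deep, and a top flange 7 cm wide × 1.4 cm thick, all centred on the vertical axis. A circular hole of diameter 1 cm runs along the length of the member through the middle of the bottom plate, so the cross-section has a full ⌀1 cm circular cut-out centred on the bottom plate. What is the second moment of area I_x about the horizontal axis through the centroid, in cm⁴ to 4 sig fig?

Break the section into simple shapes (no overlaps), measuring from the bottom-left corner of the bounding box.
Bottom plate: 23 × 1.8, A = 41.4 cm², y = 0.9 cm, Ī = 11.178 cm⁴.
Web plate: 1.4 × 13, A = 18.2 cm², y = 8.3 cm, Ī = 256.317 cm⁴.
Top plate: 7 × 1.4, A = 9.8 cm², y = 15.5 cm, Ī = 1.60067 cm⁴.
Hole (subtracted): ⌀1, A = 0.785398 cm², y = 0.9 cm, Ī = 0.0490874 cm⁴.
Centroid: ȳ = ΣA·y / ΣA = 4.94812 cm.
Transfer each piece to the horizontal axis through the centroid using Ī + A·d² with d = y − 4.94812:
  bottom plate: d = -4.04812 cm → contributes +689.611 cm⁴
  web plate: d = 3.35188 cm → contributes +460.796 cm⁴
  top plate: d = 10.5519 cm → contributes +1092.75 cm⁴
  hole: d = -4.04812 cm → contributes −12.9196 cm⁴
Total I = 2230.24 cm⁴.

I_x ≈ 2230 cm⁴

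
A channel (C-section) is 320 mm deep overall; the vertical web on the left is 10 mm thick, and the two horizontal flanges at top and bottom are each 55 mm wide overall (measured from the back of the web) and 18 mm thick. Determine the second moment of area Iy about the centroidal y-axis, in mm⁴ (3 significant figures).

Split into non-overlapping primitives; take the origin at the lower-left of the bounding box.
Web: 10 × 320, A = 3 200 mm², x = 5 mm, Ī = 26 667 mm⁴.
Top flange (beyond web): 45 × 18, A = 810 mm², x = 32.5 mm, Ī = 136 688 mm⁴.
Bottom flange (beyond web): 45 × 18, A = 810 mm², x = 32.5 mm, Ī = 136 688 mm⁴.
Centroid: x̄ = ΣA·x / ΣA = 14.243 mm.
Transfer each piece to the centroidal y-axis using Ī + A·d² with d = x − 14.243:
  web: d = -9.2427 mm → contributes +300 037 mm⁴
  top flange (beyond web): d = 18.257 mm → contributes +406 683 mm⁴
  bottom flange (beyond web): d = 18.257 mm → contributes +406 683 mm⁴
Total I = 1 113 403 mm⁴.

Iy ≈ 1.11 × 10⁶ mm⁴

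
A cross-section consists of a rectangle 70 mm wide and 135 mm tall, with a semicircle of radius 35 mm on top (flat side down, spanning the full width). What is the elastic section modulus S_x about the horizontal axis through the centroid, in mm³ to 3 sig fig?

Treat the section as a set of non-overlapping primitives; coordinates are from the bounding-box lower-left.
Rectangular body: 70 × 135, A = 9 450 mm², y = 67.5 mm, Ī = 14 352 188 mm⁴.
Semicircular cap: semicircle r = 35, A = 1924.2 mm², y = 149.85 mm, Ī = 164 704 mm⁴.
Centroid: ȳ = ΣA·y / ΣA = 81.432 mm.
Transfer each piece to the horizontal axis through the centroid using Ī + A·d² with d = y − 81.432:
  rectangular body: d = -13.932 mm → contributes +16 186 504 mm⁴
  semicircular cap: d = 68.422 mm → contributes +9 173 156 mm⁴
Total I = 25 359 660 mm⁴.
Extreme fibre distance c = 88.568 mm; S = I/c = 286 331 mm³.

S_x ≈ 2.86 × 10⁵ mm³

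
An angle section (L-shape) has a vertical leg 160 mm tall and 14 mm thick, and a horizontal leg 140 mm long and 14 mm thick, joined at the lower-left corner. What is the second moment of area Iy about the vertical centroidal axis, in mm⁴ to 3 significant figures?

Break the section into simple shapes (no overlaps), measuring from the bottom-left corner of the bounding box.
Vertical leg: 14 × 160, A = 2 240 mm², x = 7 mm, Ī = 36 587 mm⁴.
Horizontal leg (remainder): 126 × 14, A = 1 764 mm², x = 77 mm, Ī = 2 333 772 mm⁴.
Centroid: x̄ = ΣA·x / ΣA = 37.839 mm.
Transfer each piece to the vertical centroidal axis using Ī + A·d² with d = x − 37.839:
  vertical leg: d = -30.839 mm → contributes +2 166 947 mm⁴
  horizontal leg (remainder): d = 39.161 mm → contributes +5 038 992 mm⁴
Total I = 7 205 939 mm⁴.

Iy ≈ 7.21 × 10⁶ mm⁴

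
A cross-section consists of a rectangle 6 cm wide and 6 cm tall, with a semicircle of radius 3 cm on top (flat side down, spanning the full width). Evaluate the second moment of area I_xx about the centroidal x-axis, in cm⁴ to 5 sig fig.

I_xx ≈ 302.25 cm⁴

Treat the section as a set of non-overlapping primitives; coordinates are from the bounding-box lower-left.
Rectangular body: 6 × 6, A = 36 cm², y = 3 cm, Ī = 108 cm⁴.
Semicircular cap: semicircle r = 3, A = 14.13717 cm², y = 7.27324 cm, Ī = 8.890314 cm⁴.
Centroid: ȳ = ΣA·y / ΣA = 4.204925 cm.
Transfer each piece to the centroidal x-axis using Ī + A·d² with d = y − 4.204925:
  rectangular body: d = -1.204925 cm → contributes +160.2663 cm⁴
  semicircular cap: d = 3.068315 cm → contributes +141.9855 cm⁴
Total I = 302.2518 cm⁴.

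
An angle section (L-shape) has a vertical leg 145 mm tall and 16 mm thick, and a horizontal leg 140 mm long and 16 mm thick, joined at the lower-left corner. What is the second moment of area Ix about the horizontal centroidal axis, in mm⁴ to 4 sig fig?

Ix ≈ 8.556 × 10⁶ mm⁴

Split into non-overlapping primitives; take the origin at the lower-left of the bounding box.
Vertical leg: 16 × 145, A = 2 320 mm², y = 72.5 mm, Ī = 4 064 833 mm⁴.
Horizontal leg (remainder): 124 × 16, A = 1 984 mm², y = 8 mm, Ī = 42325.3 mm⁴.
Centroid: ȳ = ΣA·y / ΣA = 42.7677 mm.
Transfer each piece to the horizontal centroidal axis using Ī + A·d² with d = y − 42.7677:
  vertical leg: d = 29.7323 mm → contributes +6 115 742 mm⁴
  horizontal leg (remainder): d = -34.7677 mm → contributes +2 440 565 mm⁴
Total I = 8 556 306 mm⁴.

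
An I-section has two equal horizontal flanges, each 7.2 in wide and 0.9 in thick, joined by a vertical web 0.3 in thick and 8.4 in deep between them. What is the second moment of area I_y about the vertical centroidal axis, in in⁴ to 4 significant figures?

I_y ≈ 56.01 in⁴

Break the section into simple shapes (no overlaps), measuring from the bottom-left corner of the bounding box.
Bottom flange: 7.2 × 0.9, A = 6.48 in², x = 3.6 in, Ī = 27.9936 in⁴.
Web: 0.3 × 8.4, A = 2.52 in², x = 3.6 in, Ī = 0.0189 in⁴.
Top flange: 7.2 × 0.9, A = 6.48 in², x = 3.6 in, Ī = 27.9936 in⁴.
By symmetry the centroid is at mid-width, x̄ = 3.6 in.
All pieces are centred on the vertical centroidal axis, so I = ΣĪ = 56.0061 in⁴.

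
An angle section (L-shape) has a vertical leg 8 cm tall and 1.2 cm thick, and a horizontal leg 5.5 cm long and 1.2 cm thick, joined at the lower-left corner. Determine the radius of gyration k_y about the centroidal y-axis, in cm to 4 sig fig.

Treat the section as a set of non-overlapping primitives; coordinates are from the bounding-box lower-left.
Vertical leg: 1.2 × 8, A = 9.6 cm², x = 0.6 cm, Ī = 1.152 cm⁴.
Horizontal leg (remainder): 4.3 × 1.2, A = 5.16 cm², x = 3.35 cm, Ī = 7.9507 cm⁴.
Centroid: x̄ = ΣA·x / ΣA = 1.56138 cm.
Transfer each piece to the centroidal y-axis using Ī + A·d² with d = x − 1.56138:
  vertical leg: d = -0.961382 cm → contributes +10.0249 cm⁴
  horizontal leg (remainder): d = 1.78862 cm → contributes +24.4583 cm⁴
Total I = 34.4832 cm⁴.
Radius of gyration: k = √(I/A) = √(34.4832 / 14.76) = 1.52848 cm.

k_y ≈ 1.528 cm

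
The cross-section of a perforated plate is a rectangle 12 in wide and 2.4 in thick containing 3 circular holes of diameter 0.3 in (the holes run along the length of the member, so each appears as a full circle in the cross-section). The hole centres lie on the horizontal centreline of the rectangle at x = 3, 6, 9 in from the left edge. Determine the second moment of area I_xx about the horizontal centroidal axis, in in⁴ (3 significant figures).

Decompose the section into non-overlapping parts with the origin at the bottom-left of its bounding rectangle.
Plate: 12 × 2.4, A = 28.8 in², y = 1.2 in, Ī = 13.824 in⁴.
Hole 1 (subtracted): ⌀0.3, A = 0.070686 in², y = 1.2 in, Ī = 0.00039761 in⁴.
Hole 2 (subtracted): ⌀0.3, A = 0.070686 in², y = 1.2 in, Ī = 0.00039761 in⁴.
Hole 3 (subtracted): ⌀0.3, A = 0.070686 in², y = 1.2 in, Ī = 0.00039761 in⁴.
By symmetry the centroid is at mid-height, ȳ = 1.2 in.
All pieces are centred on the horizontal centroidal axis, so I = ΣĪ (holes subtracted) = 13.823 in⁴.

I_xx ≈ 13.8 in⁴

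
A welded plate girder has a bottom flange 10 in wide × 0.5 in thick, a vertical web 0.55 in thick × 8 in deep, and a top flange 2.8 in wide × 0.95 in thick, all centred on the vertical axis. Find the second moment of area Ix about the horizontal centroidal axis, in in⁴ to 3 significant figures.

Decompose the section into non-overlapping parts with the origin at the bottom-left of its bounding rectangle.
Bottom plate: 10 × 0.5, A = 5 in², y = 0.25 in, Ī = 0.10417 in⁴.
Web plate: 0.55 × 8, A = 4.4 in², y = 4.5 in, Ī = 23.467 in⁴.
Top plate: 2.8 × 0.95, A = 2.66 in², y = 8.975 in, Ī = 0.20005 in⁴.
Centroid: ȳ = ΣA·y / ΣA = 3.725 in.
Transfer each piece to the horizontal centroidal axis using Ī + A·d² with d = y − 3.725:
  bottom plate: d = -3.475 in → contributes +60.482 in⁴
  web plate: d = 0.775 in → contributes +26.109 in⁴
  top plate: d = 5.25 in → contributes +73.516 in⁴
Total I = 160.11 in⁴.

Ix ≈ 160 in⁴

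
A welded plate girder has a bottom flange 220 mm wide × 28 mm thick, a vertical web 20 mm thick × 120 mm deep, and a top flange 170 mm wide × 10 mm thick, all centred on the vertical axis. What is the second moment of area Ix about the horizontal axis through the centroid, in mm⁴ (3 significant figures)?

Ix ≈ 3.26 × 10⁷ mm⁴

Split into non-overlapping primitives; take the origin at the lower-left of the bounding box.
Bottom plate: 220 × 28, A = 6 160 mm², y = 14 mm, Ī = 402 453 mm⁴.
Web plate: 20 × 120, A = 2 400 mm², y = 88 mm, Ī = 2 880 000 mm⁴.
Top plate: 170 × 10, A = 1 700 mm², y = 153 mm, Ī = 14 167 mm⁴.
Centroid: ȳ = ΣA·y / ΣA = 54.341 mm.
Transfer each piece to the horizontal axis through the centroid using Ī + A·d² with d = y − 54.341:
  bottom plate: d = -40.341 mm → contributes +10 427 279 mm⁴
  web plate: d = 33.659 mm → contributes +5 599 007 mm⁴
  top plate: d = 98.659 mm → contributes +16 561 240 mm⁴
Total I = 32 587 526 mm⁴.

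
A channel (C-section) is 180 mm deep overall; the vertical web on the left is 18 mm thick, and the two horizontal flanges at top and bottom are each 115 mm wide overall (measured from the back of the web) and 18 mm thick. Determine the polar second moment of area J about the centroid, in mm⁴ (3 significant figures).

J ≈ 4.01 × 10⁷ mm⁴

Split into non-overlapping primitives; take the origin at the lower-left of the bounding box.
Web: 18 × 180, A = 3 240 mm², y = 90 mm, Ī = 8 748 000 mm⁴.
Top flange (beyond web): 97 × 18, A = 1 746 mm², y = 171 mm, Ī = 47 142 mm⁴.
Bottom flange (beyond web): 97 × 18, A = 1 746 mm², y = 9 mm, Ī = 47 142 mm⁴.
By symmetry the centroid is at mid-height, ȳ = 90 mm.
Transfer each piece to the centroidal x-axis using Ī + A·d² with d = y − 90:
  web: d = 0 mm → contributes +8 748 000 mm⁴
  top flange (beyond web): d = 81 mm → contributes +11 502 648 mm⁴
  bottom flange (beyond web): d = -81 mm → contributes +11 502 648 mm⁴
Total I = 31 753 296 mm⁴.
For the y-axis: x̄ = 38.826 mm.
Repeating about the centroidal y-axis gives I_y = 8 382 121 mm⁴.
Polar second moment: J = I_x + I_y = 40 135 417 mm⁴.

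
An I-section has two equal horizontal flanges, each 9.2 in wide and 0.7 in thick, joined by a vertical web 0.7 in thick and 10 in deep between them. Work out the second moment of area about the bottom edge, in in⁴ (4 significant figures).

Split into non-overlapping primitives; take the origin at the lower-left of the bounding box.
Bottom flange: 9.2 × 0.7, A = 6.44 in², y = 0.35 in, Ī = 0.262967 in⁴.
Web: 0.7 × 10, A = 7 in², y = 5.7 in, Ī = 58.3333 in⁴.
Top flange: 9.2 × 0.7, A = 6.44 in², y = 11.05 in, Ī = 0.262967 in⁴.
Transfer each piece to a horizontal axis along the bottom face using Ī + A·d² with d = y − 0:
  bottom flange: d = 0.35 in → contributes +1.05187 in⁴
  web: d = 5.7 in → contributes +285.763 in⁴
  top flange: d = 11.05 in → contributes +786.603 in⁴
Total I = 1073.42 in⁴.

I_base ≈ 1073 in⁴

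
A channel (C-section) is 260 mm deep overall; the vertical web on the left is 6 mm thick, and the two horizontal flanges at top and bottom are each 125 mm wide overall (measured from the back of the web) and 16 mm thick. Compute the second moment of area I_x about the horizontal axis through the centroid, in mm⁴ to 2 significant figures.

I_x ≈ 6.6 × 10⁷ mm⁴

Split into non-overlapping primitives; take the origin at the lower-left of the bounding box.
Web: 6 × 260, A = 1 560 mm², y = 130 mm, Ī = 8 788 000 mm⁴.
Top flange (beyond web): 119 × 16, A = 1 904 mm², y = 252 mm, Ī = 40 619 mm⁴.
Bottom flange (beyond web): 119 × 16, A = 1 904 mm², y = 8 mm, Ī = 40 619 mm⁴.
By symmetry the centroid is at mid-height, ȳ = 130 mm.
Transfer each piece to the horizontal axis through the centroid using Ī + A·d² with d = y − 130:
  web: d = 0 mm → contributes +8 788 000 mm⁴
  top flange (beyond web): d = 122 mm → contributes +28 379 755 mm⁴
  bottom flange (beyond web): d = -122 mm → contributes +28 379 755 mm⁴
Total I = 65 547 509 mm⁴.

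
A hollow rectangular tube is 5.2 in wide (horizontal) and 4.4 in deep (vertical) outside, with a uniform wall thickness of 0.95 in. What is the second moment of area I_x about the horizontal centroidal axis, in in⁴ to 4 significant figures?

I_x ≈ 32.62 in⁴

Split into non-overlapping primitives; take the origin at the lower-left of the bounding box.
Outer rectangle: 5.2 × 4.4, A = 22.88 in², y = 2.2 in, Ī = 36.9131 in⁴.
Inner void (subtracted): 3.3 × 2.5, A = 8.25 in², y = 2.2 in, Ī = 4.29688 in⁴.
By symmetry the centroid is at mid-height, ȳ = 2.2 in.
All pieces are centred on the horizontal centroidal axis, so I = ΣĪ (holes subtracted) = 32.6162 in⁴.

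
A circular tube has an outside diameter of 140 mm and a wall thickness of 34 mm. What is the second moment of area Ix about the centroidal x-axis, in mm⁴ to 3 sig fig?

Ix ≈ 1.75 × 10⁷ mm⁴

Treat the section as a set of non-overlapping primitives; coordinates are from the bounding-box lower-left.
Outer circle: ⌀140, A = 15 394 mm², y = 70 mm, Ī = 18 857 410 mm⁴.
Bore (subtracted): ⌀72, A = 4071.5 mm², y = 70 mm, Ī = 1 319 167 mm⁴.
By symmetry the centroid is at mid-height, ȳ = 70 mm.
All pieces are centred on the centroidal x-axis, so I = ΣĪ (holes subtracted) = 17 538 243 mm⁴.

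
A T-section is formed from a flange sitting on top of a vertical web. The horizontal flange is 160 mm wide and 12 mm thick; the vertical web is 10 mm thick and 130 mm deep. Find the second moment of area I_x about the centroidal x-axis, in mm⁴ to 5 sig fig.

I_x ≈ 5.7614 × 10⁶ mm⁴

Decompose the section into non-overlapping parts with the origin at the bottom-left of its bounding rectangle.
Flange: 160 × 12, A = 1 920 mm², y = 136 mm, Ī = 23 040 mm⁴.
Web: 10 × 130, A = 1 300 mm², y = 65 mm, Ī = 1 830 833 mm⁴.
Centroid: ȳ = ΣA·y / ΣA = 107.3354 mm.
Transfer each piece to the centroidal x-axis using Ī + A·d² with d = y − 107.3354:
  flange: d = 28.6646 mm → contributes +1 600 625 mm⁴
  web: d = -42.3354 mm → contributes +4 160 806 mm⁴
Total I = 5 761 431 mm⁴.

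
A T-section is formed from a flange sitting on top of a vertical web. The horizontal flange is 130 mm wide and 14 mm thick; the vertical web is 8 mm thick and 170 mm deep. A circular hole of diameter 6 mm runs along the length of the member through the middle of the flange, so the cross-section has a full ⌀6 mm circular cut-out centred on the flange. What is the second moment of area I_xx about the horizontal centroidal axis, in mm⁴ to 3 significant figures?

I_xx ≈ 9.85 × 10⁶ mm⁴

Decompose the section into non-overlapping parts with the origin at the bottom-left of its bounding rectangle.
Flange: 130 × 14, A = 1 820 mm², y = 177 mm, Ī = 29 727 mm⁴.
Web: 8 × 170, A = 1 360 mm², y = 85 mm, Ī = 3 275 333 mm⁴.
Hole (subtracted): ⌀6, A = 28.274 mm², y = 177 mm, Ī = 63.617 mm⁴.
Centroid: ȳ = ΣA·y / ΣA = 137.3 mm.
Transfer each piece to the horizontal centroidal axis using Ī + A·d² with d = y − 137.3:
  flange: d = 39.699 mm → contributes +2 898 050 mm⁴
  web: d = -52.301 mm → contributes +6 995 486 mm⁴
  hole: d = 39.699 mm → contributes −44 624 mm⁴
Total I = 9 848 912 mm⁴.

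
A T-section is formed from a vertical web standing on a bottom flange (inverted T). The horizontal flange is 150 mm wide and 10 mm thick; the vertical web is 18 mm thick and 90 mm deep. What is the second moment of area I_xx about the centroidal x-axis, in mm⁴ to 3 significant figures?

I_xx ≈ 3.05 × 10⁶ mm⁴

Treat the section as a set of non-overlapping primitives; coordinates are from the bounding-box lower-left.
Flange: 150 × 10, A = 1 500 mm², y = 5 mm, Ī = 12 500 mm⁴.
Web: 18 × 90, A = 1 620 mm², y = 55 mm, Ī = 1 093 500 mm⁴.
Centroid: ȳ = ΣA·y / ΣA = 30.962 mm.
Transfer each piece to the centroidal x-axis using Ī + A·d² with d = y − 30.962:
  flange: d = -25.962 mm → contributes +1 023 502 mm⁴
  web: d = 24.038 mm → contributes +2 029 613 mm⁴
Total I = 3 053 115 mm⁴.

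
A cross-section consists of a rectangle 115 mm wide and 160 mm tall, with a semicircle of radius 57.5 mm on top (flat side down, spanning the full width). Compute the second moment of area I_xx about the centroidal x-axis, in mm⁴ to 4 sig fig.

Treat the section as a set of non-overlapping primitives; coordinates are from the bounding-box lower-left.
Rectangular body: 115 × 160, A = 18 400 mm², y = 80 mm, Ī = 39 253 333 mm⁴.
Semicircular cap: semicircle r = 57.5, A = 5193.45 mm², y = 184.404 mm, Ī = 1 199 785 mm⁴.
Centroid: ȳ = ΣA·y / ΣA = 102.982 mm.
Transfer each piece to the centroidal x-axis using Ī + A·d² with d = y − 102.982:
  rectangular body: d = -22.9816 mm → contributes +48 971 369 mm⁴
  semicircular cap: d = 81.4222 mm → contributes +35 630 080 mm⁴
Total I = 84 601 449 mm⁴.

I_xx ≈ 8.460 × 10⁷ mm⁴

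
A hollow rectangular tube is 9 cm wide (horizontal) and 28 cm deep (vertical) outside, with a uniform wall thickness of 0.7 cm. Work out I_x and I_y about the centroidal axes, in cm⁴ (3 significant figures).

Treat the section as a set of non-overlapping primitives; coordinates are from the bounding-box lower-left.
Outer rectangle: 9 × 28, A = 252 cm², y = 14 cm, Ī = 16 464 cm⁴.
Inner void (subtracted): 7.6 × 26.6, A = 202.16 cm², y = 14 cm, Ī = 11 920 cm⁴.
By symmetry the centroid is at mid-height, ȳ = 14 cm.
All pieces are centred on the centroidal x-axis, so I = ΣĪ (holes subtracted) = 4 544 cm⁴.
Repeating about the centroidal y-axis gives I_y = 727.94 cm⁴.

I_x ≈ 4540 cm⁴, I_y ≈ 728 cm⁴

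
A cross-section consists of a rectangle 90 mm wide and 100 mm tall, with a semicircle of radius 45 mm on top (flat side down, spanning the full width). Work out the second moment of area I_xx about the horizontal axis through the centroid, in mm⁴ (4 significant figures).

Decompose the section into non-overlapping parts with the origin at the bottom-left of its bounding rectangle.
Rectangular body: 90 × 100, A = 9 000 mm², y = 50 mm, Ī = 7 500 000 mm⁴.
Semicircular cap: semicircle r = 45, A = 3180.86 mm², y = 119.099 mm, Ī = 450 072 mm⁴.
Centroid: ȳ = ΣA·y / ΣA = 68.0441 mm.
Transfer each piece to the horizontal axis through the centroid using Ī + A·d² with d = y − 68.0441:
  rectangular body: d = -18.0441 mm → contributes +10 430 317 mm⁴
  semicircular cap: d = 51.0545 mm → contributes +8 741 174 mm⁴
Total I = 19 171 491 mm⁴.

I_xx ≈ 1.917 × 10⁷ mm⁴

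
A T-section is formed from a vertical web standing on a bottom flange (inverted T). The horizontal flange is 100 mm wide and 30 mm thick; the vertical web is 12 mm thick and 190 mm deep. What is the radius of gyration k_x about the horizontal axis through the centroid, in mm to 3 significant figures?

Break the section into simple shapes (no overlaps), measuring from the bottom-left corner of the bounding box.
Flange: 100 × 30, A = 3 000 mm², y = 15 mm, Ī = 225 000 mm⁴.
Web: 12 × 190, A = 2 280 mm², y = 125 mm, Ī = 6 859 000 mm⁴.
Centroid: ȳ = ΣA·y / ΣA = 62.5 mm.
Transfer each piece to the horizontal axis through the centroid using Ī + A·d² with d = y − 62.5:
  flange: d = -47.5 mm → contributes +6 993 750 mm⁴
  web: d = 62.5 mm → contributes +15 765 250 mm⁴
Total I = 22 759 000 mm⁴.
Radius of gyration: k = √(I/A) = √(22 759 000 / 5 280) = 65.654 mm.

k_x ≈ 65.7 mm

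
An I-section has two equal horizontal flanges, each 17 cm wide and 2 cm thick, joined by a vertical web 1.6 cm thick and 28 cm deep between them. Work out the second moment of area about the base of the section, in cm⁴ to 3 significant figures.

Split into non-overlapping primitives; take the origin at the lower-left of the bounding box.
Bottom flange: 17 × 2, A = 34 cm², y = 1 cm, Ī = 11.333 cm⁴.
Web: 1.6 × 28, A = 44.8 cm², y = 16 cm, Ī = 2926.9 cm⁴.
Top flange: 17 × 2, A = 34 cm², y = 31 cm, Ī = 11.333 cm⁴.
Transfer each piece to the base of the section using Ī + A·d² with d = y − 0:
  bottom flange: d = 1 cm → contributes +45.333 cm⁴
  web: d = 16 cm → contributes +14 396 cm⁴
  top flange: d = 31 cm → contributes +32 685 cm⁴
Total I = 47 126 cm⁴.

I_base ≈ 4.71 × 10⁴ cm⁴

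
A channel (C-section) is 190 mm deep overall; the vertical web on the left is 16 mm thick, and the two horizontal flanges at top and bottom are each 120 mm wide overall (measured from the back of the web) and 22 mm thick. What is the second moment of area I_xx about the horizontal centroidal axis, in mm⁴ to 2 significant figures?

Split into non-overlapping primitives; take the origin at the lower-left of the bounding box.
Web: 16 × 190, A = 3 040 mm², y = 95 mm, Ī = 9 145 333 mm⁴.
Top flange (beyond web): 104 × 22, A = 2 288 mm², y = 179 mm, Ī = 92 283 mm⁴.
Bottom flange (beyond web): 104 × 22, A = 2 288 mm², y = 11 mm, Ī = 92 283 mm⁴.
By symmetry the centroid is at mid-height, ȳ = 95 mm.
Transfer each piece to the horizontal centroidal axis using Ī + A·d² with d = y − 95:
  web: d = 0 mm → contributes +9 145 333 mm⁴
  top flange (beyond web): d = 84 mm → contributes +16 236 411 mm⁴
  bottom flange (beyond web): d = -84 mm → contributes +16 236 411 mm⁴
Total I = 41 618 155 mm⁴.

I_xx ≈ 4.2 × 10⁷ mm⁴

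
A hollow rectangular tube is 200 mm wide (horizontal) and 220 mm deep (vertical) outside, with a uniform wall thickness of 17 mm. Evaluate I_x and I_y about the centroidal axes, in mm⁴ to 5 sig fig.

I_x ≈ 8.8451 × 10⁷ mm⁴, I_y ≈ 7.5765 × 10⁷ mm⁴

Decompose the section into non-overlapping parts with the origin at the bottom-left of its bounding rectangle.
Outer rectangle: 200 × 220, A = 44 000 mm², y = 110 mm, Ī = 177 466 667 mm⁴.
Inner void (subtracted): 166 × 186, A = 30 876 mm², y = 110 mm, Ī = 89 015 508 mm⁴.
By symmetry the centroid is at mid-height, ȳ = 110 mm.
All pieces are centred on the centroidal x-axis, so I = ΣĪ (holes subtracted) = 88 451 159 mm⁴.
Repeating about the centroidal y-axis gives I_y = 75 765 079 mm⁴.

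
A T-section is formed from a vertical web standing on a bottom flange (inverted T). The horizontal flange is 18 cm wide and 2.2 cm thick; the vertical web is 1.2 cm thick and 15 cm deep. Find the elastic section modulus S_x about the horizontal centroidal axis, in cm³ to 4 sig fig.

Break the section into simple shapes (no overlaps), measuring from the bottom-left corner of the bounding box.
Flange: 18 × 2.2, A = 39.6 cm², y = 1.1 cm, Ī = 15.972 cm⁴.
Web: 1.2 × 15, A = 18 cm², y = 9.7 cm, Ī = 337.5 cm⁴.
Centroid: ȳ = ΣA·y / ΣA = 3.7875 cm.
Transfer each piece to the horizontal centroidal axis using Ī + A·d² with d = y − 3.7875:
  flange: d = -2.6875 cm → contributes +301.989 cm⁴
  web: d = 5.9125 cm → contributes +966.738 cm⁴
Total I = 1268.73 cm⁴.
Extreme fibre distance c = 13.4125 cm; S = I/c = 94.5929 cm³.

S_x ≈ 94.59 cm³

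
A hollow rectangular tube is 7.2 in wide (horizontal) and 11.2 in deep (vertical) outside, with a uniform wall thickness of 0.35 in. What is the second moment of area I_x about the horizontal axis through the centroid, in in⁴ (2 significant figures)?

I_x ≈ 220 in⁴

Split into non-overlapping primitives; take the origin at the lower-left of the bounding box.
Outer rectangle: 7.2 × 11.2, A = 80.64 in², y = 5.6 in, Ī = 843 in⁴.
Inner void (subtracted): 6.5 × 10.5, A = 68.25 in², y = 5.6 in, Ī = 627 in⁴.
By symmetry the centroid is at mid-height, ȳ = 5.6 in.
All pieces are centred on the horizontal axis through the centroid, so I = ΣĪ (holes subtracted) = 215.9 in⁴.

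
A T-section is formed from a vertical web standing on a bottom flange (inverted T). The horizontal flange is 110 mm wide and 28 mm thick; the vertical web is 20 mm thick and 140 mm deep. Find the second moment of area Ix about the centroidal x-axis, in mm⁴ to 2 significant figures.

Ix ≈ 1.5 × 10⁷ mm⁴

Treat the section as a set of non-overlapping primitives; coordinates are from the bounding-box lower-left.
Flange: 110 × 28, A = 3 080 mm², y = 14 mm, Ī = 201 227 mm⁴.
Web: 20 × 140, A = 2 800 mm², y = 98 mm, Ī = 4 573 333 mm⁴.
Centroid: ȳ = ΣA·y / ΣA = 54 mm.
Transfer each piece to the centroidal x-axis using Ī + A·d² with d = y − 54:
  flange: d = -40 mm → contributes +5 129 227 mm⁴
  web: d = 44 mm → contributes +9 994 133 mm⁴
Total I = 15 123 360 mm⁴.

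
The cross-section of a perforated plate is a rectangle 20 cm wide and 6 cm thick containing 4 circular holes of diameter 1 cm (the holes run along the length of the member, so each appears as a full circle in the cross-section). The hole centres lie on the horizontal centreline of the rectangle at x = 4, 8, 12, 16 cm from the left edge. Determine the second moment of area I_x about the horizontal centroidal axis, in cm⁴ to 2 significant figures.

Treat the section as a set of non-overlapping primitives; coordinates are from the bounding-box lower-left.
Plate: 20 × 6, A = 120 cm², y = 3 cm, Ī = 360 cm⁴.
Hole 1 (subtracted): ⌀1, A = 0.7854 cm², y = 3 cm, Ī = 0.04909 cm⁴.
Hole 2 (subtracted): ⌀1, A = 0.7854 cm², y = 3 cm, Ī = 0.04909 cm⁴.
Hole 3 (subtracted): ⌀1, A = 0.7854 cm², y = 3 cm, Ī = 0.04909 cm⁴.
Hole 4 (subtracted): ⌀1, A = 0.7854 cm², y = 3 cm, Ī = 0.04909 cm⁴.
By symmetry the centroid is at mid-height, ȳ = 3 cm.
All pieces are centred on the horizontal centroidal axis, so I = ΣĪ (holes subtracted) = 359.8 cm⁴.

I_x ≈ 360 cm⁴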